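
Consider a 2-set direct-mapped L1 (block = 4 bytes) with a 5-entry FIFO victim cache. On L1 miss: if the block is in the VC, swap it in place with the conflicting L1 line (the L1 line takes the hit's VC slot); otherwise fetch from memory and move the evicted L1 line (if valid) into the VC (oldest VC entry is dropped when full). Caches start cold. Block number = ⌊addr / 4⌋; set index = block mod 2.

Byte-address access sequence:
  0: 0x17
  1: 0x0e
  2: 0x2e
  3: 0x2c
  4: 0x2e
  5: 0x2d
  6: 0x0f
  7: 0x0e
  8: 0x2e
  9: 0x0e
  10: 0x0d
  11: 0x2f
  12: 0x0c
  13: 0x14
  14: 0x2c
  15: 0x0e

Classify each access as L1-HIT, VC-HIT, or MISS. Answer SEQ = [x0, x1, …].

0: 0x17 (blk 5, set 1) → MISS  vc=[]
1: 0xe (blk 3, set 1) → MISS  vc=[5]
2: 0x2e (blk 11, set 1) → MISS  vc=[5, 3]
3: 0x2c (blk 11, set 1) → L1-HIT  vc=[5, 3]
4: 0x2e (blk 11, set 1) → L1-HIT  vc=[5, 3]
5: 0x2d (blk 11, set 1) → L1-HIT  vc=[5, 3]
6: 0xf (blk 3, set 1) → VC-HIT  vc=[5, 11]
7: 0xe (blk 3, set 1) → L1-HIT  vc=[5, 11]
8: 0x2e (blk 11, set 1) → VC-HIT  vc=[5, 3]
9: 0xe (blk 3, set 1) → VC-HIT  vc=[5, 11]
10: 0xd (blk 3, set 1) → L1-HIT  vc=[5, 11]
11: 0x2f (blk 11, set 1) → VC-HIT  vc=[5, 3]
12: 0xc (blk 3, set 1) → VC-HIT  vc=[5, 11]
13: 0x14 (blk 5, set 1) → VC-HIT  vc=[3, 11]
14: 0x2c (blk 11, set 1) → VC-HIT  vc=[3, 5]
15: 0xe (blk 3, set 1) → VC-HIT  vc=[11, 5]

SEQ = [MISS, MISS, MISS, L1-HIT, L1-HIT, L1-HIT, VC-HIT, L1-HIT, VC-HIT, VC-HIT, L1-HIT, VC-HIT, VC-HIT, VC-HIT, VC-HIT, VC-HIT]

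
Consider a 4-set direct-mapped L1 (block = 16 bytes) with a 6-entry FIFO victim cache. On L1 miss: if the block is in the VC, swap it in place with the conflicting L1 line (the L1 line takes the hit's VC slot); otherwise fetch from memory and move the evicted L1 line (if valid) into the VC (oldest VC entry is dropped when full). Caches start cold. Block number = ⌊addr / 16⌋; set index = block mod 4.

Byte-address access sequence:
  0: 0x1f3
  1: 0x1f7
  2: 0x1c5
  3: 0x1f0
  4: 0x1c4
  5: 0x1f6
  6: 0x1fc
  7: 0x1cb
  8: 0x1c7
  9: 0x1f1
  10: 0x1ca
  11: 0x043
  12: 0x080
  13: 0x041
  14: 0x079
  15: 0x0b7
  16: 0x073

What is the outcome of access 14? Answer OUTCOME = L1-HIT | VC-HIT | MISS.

0: 0x1f3 (blk 31, set 3) → MISS  vc=[]
1: 0x1f7 (blk 31, set 3) → L1-HIT  vc=[]
2: 0x1c5 (blk 28, set 0) → MISS  vc=[]
3: 0x1f0 (blk 31, set 3) → L1-HIT  vc=[]
4: 0x1c4 (blk 28, set 0) → L1-HIT  vc=[]
5: 0x1f6 (blk 31, set 3) → L1-HIT  vc=[]
6: 0x1fc (blk 31, set 3) → L1-HIT  vc=[]
7: 0x1cb (blk 28, set 0) → L1-HIT  vc=[]
8: 0x1c7 (blk 28, set 0) → L1-HIT  vc=[]
9: 0x1f1 (blk 31, set 3) → L1-HIT  vc=[]
10: 0x1ca (blk 28, set 0) → L1-HIT  vc=[]
11: 0x43 (blk 4, set 0) → MISS  vc=[28]
12: 0x80 (blk 8, set 0) → MISS  vc=[28, 4]
13: 0x41 (blk 4, set 0) → VC-HIT  vc=[28, 8]
14: 0x79 (blk 7, set 3) → MISS  vc=[28, 8, 31]
15: 0xb7 (blk 11, set 3) → MISS  vc=[28, 8, 31, 7]
16: 0x73 (blk 7, set 3) → VC-HIT  vc=[28, 8, 31, 11]

OUTCOME = MISS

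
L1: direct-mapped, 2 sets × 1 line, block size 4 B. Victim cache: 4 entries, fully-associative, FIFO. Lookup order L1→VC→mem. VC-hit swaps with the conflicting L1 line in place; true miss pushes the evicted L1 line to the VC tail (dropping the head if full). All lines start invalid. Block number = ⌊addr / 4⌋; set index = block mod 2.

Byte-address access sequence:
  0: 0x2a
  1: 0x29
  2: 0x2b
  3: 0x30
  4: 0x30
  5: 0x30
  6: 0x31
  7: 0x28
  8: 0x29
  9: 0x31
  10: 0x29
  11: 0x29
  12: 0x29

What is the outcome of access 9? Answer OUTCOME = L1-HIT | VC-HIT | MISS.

  [0] addr=0x2a blk=10 s=0: MISS | VC []
  [1] addr=0x29 blk=10 s=0: L1-HIT | VC []
  [2] addr=0x2b blk=10 s=0: L1-HIT | VC []
  [3] addr=0x30 blk=12 s=0: MISS | VC [10]
  [4] addr=0x30 blk=12 s=0: L1-HIT | VC [10]
  [5] addr=0x30 blk=12 s=0: L1-HIT | VC [10]
  [6] addr=0x31 blk=12 s=0: L1-HIT | VC [10]
  [7] addr=0x28 blk=10 s=0: VC-HIT | VC [12]
  [8] addr=0x29 blk=10 s=0: L1-HIT | VC [12]
  [9] addr=0x31 blk=12 s=0: VC-HIT | VC [10]
  [10] addr=0x29 blk=10 s=0: VC-HIT | VC [12]
  [11] addr=0x29 blk=10 s=0: L1-HIT | VC [12]
  [12] addr=0x29 blk=10 s=0: L1-HIT | VC [12]

OUTCOME = VC-HIT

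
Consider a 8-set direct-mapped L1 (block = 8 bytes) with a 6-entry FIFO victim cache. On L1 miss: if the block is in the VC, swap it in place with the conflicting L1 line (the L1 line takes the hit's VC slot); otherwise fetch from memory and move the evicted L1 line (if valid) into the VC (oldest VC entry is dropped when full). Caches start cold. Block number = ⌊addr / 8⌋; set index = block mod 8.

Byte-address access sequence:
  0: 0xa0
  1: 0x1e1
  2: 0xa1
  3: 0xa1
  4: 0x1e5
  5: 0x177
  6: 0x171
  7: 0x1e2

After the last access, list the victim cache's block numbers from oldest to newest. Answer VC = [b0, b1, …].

VC = [20]

0: 0xa0 (blk 20, set 4) → MISS  vc=[]
1: 0x1e1 (blk 60, set 4) → MISS  vc=[20]
2: 0xa1 (blk 20, set 4) → VC-HIT  vc=[60]
3: 0xa1 (blk 20, set 4) → L1-HIT  vc=[60]
4: 0x1e5 (blk 60, set 4) → VC-HIT  vc=[20]
5: 0x177 (blk 46, set 6) → MISS  vc=[20]
6: 0x171 (blk 46, set 6) → L1-HIT  vc=[20]
7: 0x1e2 (blk 60, set 4) → L1-HIT  vc=[20]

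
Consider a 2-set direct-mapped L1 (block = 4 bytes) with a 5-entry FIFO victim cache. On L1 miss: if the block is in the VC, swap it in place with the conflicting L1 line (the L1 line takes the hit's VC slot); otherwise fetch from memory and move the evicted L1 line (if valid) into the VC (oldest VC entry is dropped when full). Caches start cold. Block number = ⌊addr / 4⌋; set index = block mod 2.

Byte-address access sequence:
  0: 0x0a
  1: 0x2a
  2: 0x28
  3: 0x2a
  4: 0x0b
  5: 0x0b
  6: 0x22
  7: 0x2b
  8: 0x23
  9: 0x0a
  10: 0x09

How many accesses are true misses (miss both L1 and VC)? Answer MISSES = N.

  [0] addr=0xa blk=2 s=0: MISS | VC []
  [1] addr=0x2a blk=10 s=0: MISS | VC [2]
  [2] addr=0x28 blk=10 s=0: L1-HIT | VC [2]
  [3] addr=0x2a blk=10 s=0: L1-HIT | VC [2]
  [4] addr=0xb blk=2 s=0: VC-HIT | VC [10]
  [5] addr=0xb blk=2 s=0: L1-HIT | VC [10]
  [6] addr=0x22 blk=8 s=0: MISS | VC [10, 2]
  [7] addr=0x2b blk=10 s=0: VC-HIT | VC [8, 2]
  [8] addr=0x23 blk=8 s=0: VC-HIT | VC [10, 2]
  [9] addr=0xa blk=2 s=0: VC-HIT | VC [10, 8]
  [10] addr=0x9 blk=2 s=0: L1-HIT | VC [10, 8]

MISSES = 3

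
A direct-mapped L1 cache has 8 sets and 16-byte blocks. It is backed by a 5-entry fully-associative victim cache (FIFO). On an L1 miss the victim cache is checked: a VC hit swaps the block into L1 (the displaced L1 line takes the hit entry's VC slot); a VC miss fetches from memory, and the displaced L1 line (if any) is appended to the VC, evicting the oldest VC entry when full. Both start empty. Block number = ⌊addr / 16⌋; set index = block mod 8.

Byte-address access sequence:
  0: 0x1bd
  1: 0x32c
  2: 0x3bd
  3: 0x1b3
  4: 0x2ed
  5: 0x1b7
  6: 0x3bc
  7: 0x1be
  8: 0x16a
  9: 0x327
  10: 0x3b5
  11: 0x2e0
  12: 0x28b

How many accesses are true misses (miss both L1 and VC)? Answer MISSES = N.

MISSES = 6

  [0] addr=0x1bd blk=27 s=3: MISS | VC []
  [1] addr=0x32c blk=50 s=2: MISS | VC []
  [2] addr=0x3bd blk=59 s=3: MISS | VC [27]
  [3] addr=0x1b3 blk=27 s=3: VC-HIT | VC [59]
  [4] addr=0x2ed blk=46 s=6: MISS | VC [59]
  [5] addr=0x1b7 blk=27 s=3: L1-HIT | VC [59]
  [6] addr=0x3bc blk=59 s=3: VC-HIT | VC [27]
  [7] addr=0x1be blk=27 s=3: VC-HIT | VC [59]
  [8] addr=0x16a blk=22 s=6: MISS | VC [59, 46]
  [9] addr=0x327 blk=50 s=2: L1-HIT | VC [59, 46]
  [10] addr=0x3b5 blk=59 s=3: VC-HIT | VC [27, 46]
  [11] addr=0x2e0 blk=46 s=6: VC-HIT | VC [27, 22]
  [12] addr=0x28b blk=40 s=0: MISS | VC [27, 22]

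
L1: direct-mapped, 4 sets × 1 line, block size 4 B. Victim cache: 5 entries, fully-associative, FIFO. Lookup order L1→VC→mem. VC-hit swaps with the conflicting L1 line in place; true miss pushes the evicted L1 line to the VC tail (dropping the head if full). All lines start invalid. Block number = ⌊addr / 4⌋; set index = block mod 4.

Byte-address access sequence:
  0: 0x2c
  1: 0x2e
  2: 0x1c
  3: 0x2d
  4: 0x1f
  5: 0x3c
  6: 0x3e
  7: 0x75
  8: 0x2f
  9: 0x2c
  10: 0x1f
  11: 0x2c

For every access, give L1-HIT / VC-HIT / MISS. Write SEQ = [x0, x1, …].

  [0] addr=0x2c blk=11 s=3: MISS | VC []
  [1] addr=0x2e blk=11 s=3: L1-HIT | VC []
  [2] addr=0x1c blk=7 s=3: MISS | VC [11]
  [3] addr=0x2d blk=11 s=3: VC-HIT | VC [7]
  [4] addr=0x1f blk=7 s=3: VC-HIT | VC [11]
  [5] addr=0x3c blk=15 s=3: MISS | VC [11, 7]
  [6] addr=0x3e blk=15 s=3: L1-HIT | VC [11, 7]
  [7] addr=0x75 blk=29 s=1: MISS | VC [11, 7]
  [8] addr=0x2f blk=11 s=3: VC-HIT | VC [15, 7]
  [9] addr=0x2c blk=11 s=3: L1-HIT | VC [15, 7]
  [10] addr=0x1f blk=7 s=3: VC-HIT | VC [15, 11]
  [11] addr=0x2c blk=11 s=3: VC-HIT | VC [15, 7]

SEQ = [MISS, L1-HIT, MISS, VC-HIT, VC-HIT, MISS, L1-HIT, MISS, VC-HIT, L1-HIT, VC-HIT, VC-HIT]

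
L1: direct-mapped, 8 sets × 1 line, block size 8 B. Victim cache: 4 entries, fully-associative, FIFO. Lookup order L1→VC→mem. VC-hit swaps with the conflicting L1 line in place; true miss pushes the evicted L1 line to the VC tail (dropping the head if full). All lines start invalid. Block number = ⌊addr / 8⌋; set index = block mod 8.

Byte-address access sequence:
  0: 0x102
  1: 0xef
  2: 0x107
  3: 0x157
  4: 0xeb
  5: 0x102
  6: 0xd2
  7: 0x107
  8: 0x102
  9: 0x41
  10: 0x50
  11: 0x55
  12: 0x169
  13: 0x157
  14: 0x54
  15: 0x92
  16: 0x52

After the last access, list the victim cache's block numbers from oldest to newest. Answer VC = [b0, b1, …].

VC = [32, 26, 29, 18]

  [0] addr=0x102 blk=32 s=0: MISS | VC []
  [1] addr=0xef blk=29 s=5: MISS | VC []
  [2] addr=0x107 blk=32 s=0: L1-HIT | VC []
  [3] addr=0x157 blk=42 s=2: MISS | VC []
  [4] addr=0xeb blk=29 s=5: L1-HIT | VC []
  [5] addr=0x102 blk=32 s=0: L1-HIT | VC []
  [6] addr=0xd2 blk=26 s=2: MISS | VC [42]
  [7] addr=0x107 blk=32 s=0: L1-HIT | VC [42]
  [8] addr=0x102 blk=32 s=0: L1-HIT | VC [42]
  [9] addr=0x41 blk=8 s=0: MISS | VC [42, 32]
  [10] addr=0x50 blk=10 s=2: MISS | VC [42, 32, 26]
  [11] addr=0x55 blk=10 s=2: L1-HIT | VC [42, 32, 26]
  [12] addr=0x169 blk=45 s=5: MISS | VC [42, 32, 26, 29]
  [13] addr=0x157 blk=42 s=2: VC-HIT | VC [10, 32, 26, 29]
  [14] addr=0x54 blk=10 s=2: VC-HIT | VC [42, 32, 26, 29]
  [15] addr=0x92 blk=18 s=2: MISS | VC [32, 26, 29, 10]
  [16] addr=0x52 blk=10 s=2: VC-HIT | VC [32, 26, 29, 18]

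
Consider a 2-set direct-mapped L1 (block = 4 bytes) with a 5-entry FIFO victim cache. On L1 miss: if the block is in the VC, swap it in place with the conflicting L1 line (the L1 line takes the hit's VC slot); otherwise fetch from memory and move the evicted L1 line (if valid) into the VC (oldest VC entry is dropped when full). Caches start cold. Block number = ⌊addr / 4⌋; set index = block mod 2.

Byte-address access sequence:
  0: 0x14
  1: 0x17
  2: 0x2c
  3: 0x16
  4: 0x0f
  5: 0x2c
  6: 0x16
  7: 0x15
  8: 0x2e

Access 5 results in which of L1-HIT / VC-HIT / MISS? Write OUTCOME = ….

OUTCOME = VC-HIT

  [0] addr=0x14 blk=5 s=1: MISS | VC []
  [1] addr=0x17 blk=5 s=1: L1-HIT | VC []
  [2] addr=0x2c blk=11 s=1: MISS | VC [5]
  [3] addr=0x16 blk=5 s=1: VC-HIT | VC [11]
  [4] addr=0xf blk=3 s=1: MISS | VC [11, 5]
  [5] addr=0x2c blk=11 s=1: VC-HIT | VC [3, 5]
  [6] addr=0x16 blk=5 s=1: VC-HIT | VC [3, 11]
  [7] addr=0x15 blk=5 s=1: L1-HIT | VC [3, 11]
  [8] addr=0x2e blk=11 s=1: VC-HIT | VC [3, 5]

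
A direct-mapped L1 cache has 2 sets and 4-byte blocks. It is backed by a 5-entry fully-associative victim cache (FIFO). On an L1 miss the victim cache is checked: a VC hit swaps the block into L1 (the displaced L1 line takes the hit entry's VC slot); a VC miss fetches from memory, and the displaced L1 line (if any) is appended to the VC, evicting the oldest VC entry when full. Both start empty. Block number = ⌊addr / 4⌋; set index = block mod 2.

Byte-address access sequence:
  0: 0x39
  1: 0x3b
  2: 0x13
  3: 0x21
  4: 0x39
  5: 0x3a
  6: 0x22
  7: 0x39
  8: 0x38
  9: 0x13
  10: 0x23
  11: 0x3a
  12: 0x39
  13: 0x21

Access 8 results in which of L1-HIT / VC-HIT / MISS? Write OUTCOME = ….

  [0] addr=0x39 blk=14 s=0: MISS | VC []
  [1] addr=0x3b blk=14 s=0: L1-HIT | VC []
  [2] addr=0x13 blk=4 s=0: MISS | VC [14]
  [3] addr=0x21 blk=8 s=0: MISS | VC [14, 4]
  [4] addr=0x39 blk=14 s=0: VC-HIT | VC [8, 4]
  [5] addr=0x3a blk=14 s=0: L1-HIT | VC [8, 4]
  [6] addr=0x22 blk=8 s=0: VC-HIT | VC [14, 4]
  [7] addr=0x39 blk=14 s=0: VC-HIT | VC [8, 4]
  [8] addr=0x38 blk=14 s=0: L1-HIT | VC [8, 4]
  [9] addr=0x13 blk=4 s=0: VC-HIT | VC [8, 14]
  [10] addr=0x23 blk=8 s=0: VC-HIT | VC [4, 14]
  [11] addr=0x3a blk=14 s=0: VC-HIT | VC [4, 8]
  [12] addr=0x39 blk=14 s=0: L1-HIT | VC [4, 8]
  [13] addr=0x21 blk=8 s=0: VC-HIT | VC [4, 14]

OUTCOME = L1-HIT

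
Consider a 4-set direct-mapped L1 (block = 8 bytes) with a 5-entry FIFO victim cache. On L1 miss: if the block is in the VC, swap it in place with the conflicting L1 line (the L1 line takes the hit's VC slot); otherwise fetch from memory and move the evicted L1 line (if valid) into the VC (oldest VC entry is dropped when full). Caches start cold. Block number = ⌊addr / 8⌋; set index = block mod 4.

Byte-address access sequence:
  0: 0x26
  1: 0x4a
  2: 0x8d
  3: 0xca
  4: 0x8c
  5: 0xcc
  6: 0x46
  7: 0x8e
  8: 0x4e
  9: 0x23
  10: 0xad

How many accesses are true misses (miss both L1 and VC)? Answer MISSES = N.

MISSES = 6

0: 0x26 (blk 4, set 0) → MISS  vc=[]
1: 0x4a (blk 9, set 1) → MISS  vc=[]
2: 0x8d (blk 17, set 1) → MISS  vc=[9]
3: 0xca (blk 25, set 1) → MISS  vc=[9, 17]
4: 0x8c (blk 17, set 1) → VC-HIT  vc=[9, 25]
5: 0xcc (blk 25, set 1) → VC-HIT  vc=[9, 17]
6: 0x46 (blk 8, set 0) → MISS  vc=[9, 17, 4]
7: 0x8e (blk 17, set 1) → VC-HIT  vc=[9, 25, 4]
8: 0x4e (blk 9, set 1) → VC-HIT  vc=[17, 25, 4]
9: 0x23 (blk 4, set 0) → VC-HIT  vc=[17, 25, 8]
10: 0xad (blk 21, set 1) → MISS  vc=[17, 25, 8, 9]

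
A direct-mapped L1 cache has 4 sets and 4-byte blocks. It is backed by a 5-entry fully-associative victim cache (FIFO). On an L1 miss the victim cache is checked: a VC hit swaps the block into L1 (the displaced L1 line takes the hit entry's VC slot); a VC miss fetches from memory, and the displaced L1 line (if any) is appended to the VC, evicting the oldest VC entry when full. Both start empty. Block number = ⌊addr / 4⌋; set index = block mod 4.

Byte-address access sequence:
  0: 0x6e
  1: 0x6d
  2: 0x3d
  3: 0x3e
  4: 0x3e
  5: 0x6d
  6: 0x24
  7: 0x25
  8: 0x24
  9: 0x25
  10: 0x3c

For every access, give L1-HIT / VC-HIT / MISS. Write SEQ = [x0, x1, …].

  [0] addr=0x6e blk=27 s=3: MISS | VC []
  [1] addr=0x6d blk=27 s=3: L1-HIT | VC []
  [2] addr=0x3d blk=15 s=3: MISS | VC [27]
  [3] addr=0x3e blk=15 s=3: L1-HIT | VC [27]
  [4] addr=0x3e blk=15 s=3: L1-HIT | VC [27]
  [5] addr=0x6d blk=27 s=3: VC-HIT | VC [15]
  [6] addr=0x24 blk=9 s=1: MISS | VC [15]
  [7] addr=0x25 blk=9 s=1: L1-HIT | VC [15]
  [8] addr=0x24 blk=9 s=1: L1-HIT | VC [15]
  [9] addr=0x25 blk=9 s=1: L1-HIT | VC [15]
  [10] addr=0x3c blk=15 s=3: VC-HIT | VC [27]

SEQ = [MISS, L1-HIT, MISS, L1-HIT, L1-HIT, VC-HIT, MISS, L1-HIT, L1-HIT, L1-HIT, VC-HIT]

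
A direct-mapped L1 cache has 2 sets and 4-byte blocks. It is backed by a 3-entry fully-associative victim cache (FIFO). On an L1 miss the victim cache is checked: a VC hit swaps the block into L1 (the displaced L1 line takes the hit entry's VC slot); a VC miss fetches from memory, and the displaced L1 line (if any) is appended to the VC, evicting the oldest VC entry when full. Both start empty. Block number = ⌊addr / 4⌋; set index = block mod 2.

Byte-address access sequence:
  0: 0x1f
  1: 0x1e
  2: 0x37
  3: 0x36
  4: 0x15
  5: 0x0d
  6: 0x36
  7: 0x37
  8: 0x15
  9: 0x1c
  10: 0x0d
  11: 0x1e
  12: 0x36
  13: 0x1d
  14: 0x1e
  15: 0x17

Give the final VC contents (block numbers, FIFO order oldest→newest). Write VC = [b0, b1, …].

#0 0x1f→b7/s1 MISS; vc=[]
#1 0x1e→b7/s1 L1-HIT; vc=[]
#2 0x37→b13/s1 MISS; vc=[7]
#3 0x36→b13/s1 L1-HIT; vc=[7]
#4 0x15→b5/s1 MISS; vc=[7,13]
#5 0xd→b3/s1 MISS; vc=[7,13,5]
#6 0x36→b13/s1 VC-HIT; vc=[7,3,5]
#7 0x37→b13/s1 L1-HIT; vc=[7,3,5]
#8 0x15→b5/s1 VC-HIT; vc=[7,3,13]
#9 0x1c→b7/s1 VC-HIT; vc=[5,3,13]
#10 0xd→b3/s1 VC-HIT; vc=[5,7,13]
#11 0x1e→b7/s1 VC-HIT; vc=[5,3,13]
#12 0x36→b13/s1 VC-HIT; vc=[5,3,7]
#13 0x1d→b7/s1 VC-HIT; vc=[5,3,13]
#14 0x1e→b7/s1 L1-HIT; vc=[5,3,13]
#15 0x17→b5/s1 VC-HIT; vc=[7,3,13]

VC = [7, 3, 13]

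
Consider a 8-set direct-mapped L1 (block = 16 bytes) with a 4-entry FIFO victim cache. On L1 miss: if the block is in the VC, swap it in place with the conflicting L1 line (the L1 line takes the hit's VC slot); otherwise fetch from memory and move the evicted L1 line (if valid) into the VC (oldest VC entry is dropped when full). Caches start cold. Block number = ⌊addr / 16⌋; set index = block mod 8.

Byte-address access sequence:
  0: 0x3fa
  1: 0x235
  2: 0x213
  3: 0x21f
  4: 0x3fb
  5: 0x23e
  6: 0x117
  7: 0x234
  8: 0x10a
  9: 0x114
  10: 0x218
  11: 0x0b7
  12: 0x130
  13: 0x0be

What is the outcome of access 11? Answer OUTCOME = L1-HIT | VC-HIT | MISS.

#0 0x3fa→b63/s7 MISS; vc=[]
#1 0x235→b35/s3 MISS; vc=[]
#2 0x213→b33/s1 MISS; vc=[]
#3 0x21f→b33/s1 L1-HIT; vc=[]
#4 0x3fb→b63/s7 L1-HIT; vc=[]
#5 0x23e→b35/s3 L1-HIT; vc=[]
#6 0x117→b17/s1 MISS; vc=[33]
#7 0x234→b35/s3 L1-HIT; vc=[33]
#8 0x10a→b16/s0 MISS; vc=[33]
#9 0x114→b17/s1 L1-HIT; vc=[33]
#10 0x218→b33/s1 VC-HIT; vc=[17]
#11 0xb7→b11/s3 MISS; vc=[17,35]
#12 0x130→b19/s3 MISS; vc=[17,35,11]
#13 0xbe→b11/s3 VC-HIT; vc=[17,35,19]

OUTCOME = MISS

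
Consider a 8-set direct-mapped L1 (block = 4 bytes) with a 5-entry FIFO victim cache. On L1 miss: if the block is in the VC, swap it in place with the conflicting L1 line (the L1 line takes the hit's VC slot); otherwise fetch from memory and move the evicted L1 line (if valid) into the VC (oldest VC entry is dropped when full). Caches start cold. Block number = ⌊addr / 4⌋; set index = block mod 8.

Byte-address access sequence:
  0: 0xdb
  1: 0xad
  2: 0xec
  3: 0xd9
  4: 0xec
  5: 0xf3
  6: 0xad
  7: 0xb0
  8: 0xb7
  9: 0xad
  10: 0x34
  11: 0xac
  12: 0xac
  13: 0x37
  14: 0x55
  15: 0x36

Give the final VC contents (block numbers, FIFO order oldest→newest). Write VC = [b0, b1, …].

VC = [59, 60, 45, 21]

  [0] addr=0xdb blk=54 s=6: MISS | VC []
  [1] addr=0xad blk=43 s=3: MISS | VC []
  [2] addr=0xec blk=59 s=3: MISS | VC [43]
  [3] addr=0xd9 blk=54 s=6: L1-HIT | VC [43]
  [4] addr=0xec blk=59 s=3: L1-HIT | VC [43]
  [5] addr=0xf3 blk=60 s=4: MISS | VC [43]
  [6] addr=0xad blk=43 s=3: VC-HIT | VC [59]
  [7] addr=0xb0 blk=44 s=4: MISS | VC [59, 60]
  [8] addr=0xb7 blk=45 s=5: MISS | VC [59, 60]
  [9] addr=0xad blk=43 s=3: L1-HIT | VC [59, 60]
  [10] addr=0x34 blk=13 s=5: MISS | VC [59, 60, 45]
  [11] addr=0xac blk=43 s=3: L1-HIT | VC [59, 60, 45]
  [12] addr=0xac blk=43 s=3: L1-HIT | VC [59, 60, 45]
  [13] addr=0x37 blk=13 s=5: L1-HIT | VC [59, 60, 45]
  [14] addr=0x55 blk=21 s=5: MISS | VC [59, 60, 45, 13]
  [15] addr=0x36 blk=13 s=5: VC-HIT | VC [59, 60, 45, 21]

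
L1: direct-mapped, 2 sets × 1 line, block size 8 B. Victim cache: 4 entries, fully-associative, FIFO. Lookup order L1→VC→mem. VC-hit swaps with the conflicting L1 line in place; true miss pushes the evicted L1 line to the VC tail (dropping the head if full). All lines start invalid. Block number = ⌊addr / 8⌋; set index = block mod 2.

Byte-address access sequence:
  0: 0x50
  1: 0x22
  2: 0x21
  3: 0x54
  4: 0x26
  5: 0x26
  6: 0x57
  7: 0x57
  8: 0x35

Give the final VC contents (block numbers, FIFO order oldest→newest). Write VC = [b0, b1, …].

0: 0x50 (blk 10, set 0) → MISS  vc=[]
1: 0x22 (blk 4, set 0) → MISS  vc=[10]
2: 0x21 (blk 4, set 0) → L1-HIT  vc=[10]
3: 0x54 (blk 10, set 0) → VC-HIT  vc=[4]
4: 0x26 (blk 4, set 0) → VC-HIT  vc=[10]
5: 0x26 (blk 4, set 0) → L1-HIT  vc=[10]
6: 0x57 (blk 10, set 0) → VC-HIT  vc=[4]
7: 0x57 (blk 10, set 0) → L1-HIT  vc=[4]
8: 0x35 (blk 6, set 0) → MISS  vc=[4, 10]

VC = [4, 10]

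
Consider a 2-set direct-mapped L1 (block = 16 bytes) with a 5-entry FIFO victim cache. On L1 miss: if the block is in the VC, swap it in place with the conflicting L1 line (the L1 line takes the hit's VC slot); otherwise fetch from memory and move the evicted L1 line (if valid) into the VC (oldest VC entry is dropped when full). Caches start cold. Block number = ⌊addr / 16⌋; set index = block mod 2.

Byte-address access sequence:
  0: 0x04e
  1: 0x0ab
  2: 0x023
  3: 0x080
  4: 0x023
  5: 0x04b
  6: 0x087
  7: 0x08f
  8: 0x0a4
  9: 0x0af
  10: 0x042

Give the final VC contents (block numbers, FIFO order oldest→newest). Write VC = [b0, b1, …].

0: 0x4e (blk 4, set 0) → MISS  vc=[]
1: 0xab (blk 10, set 0) → MISS  vc=[4]
2: 0x23 (blk 2, set 0) → MISS  vc=[4, 10]
3: 0x80 (blk 8, set 0) → MISS  vc=[4, 10, 2]
4: 0x23 (blk 2, set 0) → VC-HIT  vc=[4, 10, 8]
5: 0x4b (blk 4, set 0) → VC-HIT  vc=[2, 10, 8]
6: 0x87 (blk 8, set 0) → VC-HIT  vc=[2, 10, 4]
7: 0x8f (blk 8, set 0) → L1-HIT  vc=[2, 10, 4]
8: 0xa4 (blk 10, set 0) → VC-HIT  vc=[2, 8, 4]
9: 0xaf (blk 10, set 0) → L1-HIT  vc=[2, 8, 4]
10: 0x42 (blk 4, set 0) → VC-HIT  vc=[2, 8, 10]

VC = [2, 8, 10]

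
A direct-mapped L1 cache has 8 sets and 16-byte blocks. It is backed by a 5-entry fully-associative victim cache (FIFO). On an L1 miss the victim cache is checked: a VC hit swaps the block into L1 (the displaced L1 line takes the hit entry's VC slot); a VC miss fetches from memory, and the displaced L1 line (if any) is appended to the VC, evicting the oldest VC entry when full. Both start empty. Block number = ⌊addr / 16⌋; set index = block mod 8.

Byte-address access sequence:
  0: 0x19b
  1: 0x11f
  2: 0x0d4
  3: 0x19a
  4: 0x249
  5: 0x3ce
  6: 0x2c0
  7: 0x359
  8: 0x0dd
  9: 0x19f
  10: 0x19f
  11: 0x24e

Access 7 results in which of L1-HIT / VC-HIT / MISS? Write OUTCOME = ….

  [0] addr=0x19b blk=25 s=1: MISS | VC []
  [1] addr=0x11f blk=17 s=1: MISS | VC [25]
  [2] addr=0xd4 blk=13 s=5: MISS | VC [25]
  [3] addr=0x19a blk=25 s=1: VC-HIT | VC [17]
  [4] addr=0x249 blk=36 s=4: MISS | VC [17]
  [5] addr=0x3ce blk=60 s=4: MISS | VC [17, 36]
  [6] addr=0x2c0 blk=44 s=4: MISS | VC [17, 36, 60]
  [7] addr=0x359 blk=53 s=5: MISS | VC [17, 36, 60, 13]
  [8] addr=0xdd blk=13 s=5: VC-HIT | VC [17, 36, 60, 53]
  [9] addr=0x19f blk=25 s=1: L1-HIT | VC [17, 36, 60, 53]
  [10] addr=0x19f blk=25 s=1: L1-HIT | VC [17, 36, 60, 53]
  [11] addr=0x24e blk=36 s=4: VC-HIT | VC [17, 44, 60, 53]

OUTCOME = MISS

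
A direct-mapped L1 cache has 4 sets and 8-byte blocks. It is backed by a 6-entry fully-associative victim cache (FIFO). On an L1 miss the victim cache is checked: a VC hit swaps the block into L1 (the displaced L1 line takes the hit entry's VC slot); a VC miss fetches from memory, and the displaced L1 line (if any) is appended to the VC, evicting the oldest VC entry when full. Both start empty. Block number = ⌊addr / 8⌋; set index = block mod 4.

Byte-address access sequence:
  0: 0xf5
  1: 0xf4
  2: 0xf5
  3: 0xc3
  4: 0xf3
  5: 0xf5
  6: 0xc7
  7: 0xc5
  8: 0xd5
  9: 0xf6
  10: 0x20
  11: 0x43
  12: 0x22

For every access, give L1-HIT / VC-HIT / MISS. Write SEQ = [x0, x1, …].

SEQ = [MISS, L1-HIT, L1-HIT, MISS, L1-HIT, L1-HIT, L1-HIT, L1-HIT, MISS, VC-HIT, MISS, MISS, VC-HIT]

#0 0xf5→b30/s2 MISS; vc=[]
#1 0xf4→b30/s2 L1-HIT; vc=[]
#2 0xf5→b30/s2 L1-HIT; vc=[]
#3 0xc3→b24/s0 MISS; vc=[]
#4 0xf3→b30/s2 L1-HIT; vc=[]
#5 0xf5→b30/s2 L1-HIT; vc=[]
#6 0xc7→b24/s0 L1-HIT; vc=[]
#7 0xc5→b24/s0 L1-HIT; vc=[]
#8 0xd5→b26/s2 MISS; vc=[30]
#9 0xf6→b30/s2 VC-HIT; vc=[26]
#10 0x20→b4/s0 MISS; vc=[26,24]
#11 0x43→b8/s0 MISS; vc=[26,24,4]
#12 0x22→b4/s0 VC-HIT; vc=[26,24,8]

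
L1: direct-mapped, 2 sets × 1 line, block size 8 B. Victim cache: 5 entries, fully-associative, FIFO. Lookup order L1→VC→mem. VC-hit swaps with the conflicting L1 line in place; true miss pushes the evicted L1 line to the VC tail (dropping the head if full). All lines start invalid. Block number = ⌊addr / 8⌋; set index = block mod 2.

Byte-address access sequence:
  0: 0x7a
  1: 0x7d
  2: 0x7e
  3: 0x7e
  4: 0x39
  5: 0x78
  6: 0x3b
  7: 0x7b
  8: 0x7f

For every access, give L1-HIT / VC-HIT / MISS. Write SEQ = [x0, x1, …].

0: 0x7a (blk 15, set 1) → MISS  vc=[]
1: 0x7d (blk 15, set 1) → L1-HIT  vc=[]
2: 0x7e (blk 15, set 1) → L1-HIT  vc=[]
3: 0x7e (blk 15, set 1) → L1-HIT  vc=[]
4: 0x39 (blk 7, set 1) → MISS  vc=[15]
5: 0x78 (blk 15, set 1) → VC-HIT  vc=[7]
6: 0x3b (blk 7, set 1) → VC-HIT  vc=[15]
7: 0x7b (blk 15, set 1) → VC-HIT  vc=[7]
8: 0x7f (blk 15, set 1) → L1-HIT  vc=[7]

SEQ = [MISS, L1-HIT, L1-HIT, L1-HIT, MISS, VC-HIT, VC-HIT, VC-HIT, L1-HIT]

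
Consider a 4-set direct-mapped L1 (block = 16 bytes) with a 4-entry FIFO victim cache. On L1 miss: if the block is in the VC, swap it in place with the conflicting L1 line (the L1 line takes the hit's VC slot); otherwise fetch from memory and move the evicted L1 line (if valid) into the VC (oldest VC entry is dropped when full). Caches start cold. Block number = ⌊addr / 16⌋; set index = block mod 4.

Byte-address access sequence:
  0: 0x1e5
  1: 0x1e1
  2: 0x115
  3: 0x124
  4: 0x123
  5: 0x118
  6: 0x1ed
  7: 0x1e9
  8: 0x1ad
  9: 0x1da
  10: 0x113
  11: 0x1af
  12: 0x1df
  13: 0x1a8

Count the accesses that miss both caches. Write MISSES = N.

MISSES = 5

  [0] addr=0x1e5 blk=30 s=2: MISS | VC []
  [1] addr=0x1e1 blk=30 s=2: L1-HIT | VC []
  [2] addr=0x115 blk=17 s=1: MISS | VC []
  [3] addr=0x124 blk=18 s=2: MISS | VC [30]
  [4] addr=0x123 blk=18 s=2: L1-HIT | VC [30]
  [5] addr=0x118 blk=17 s=1: L1-HIT | VC [30]
  [6] addr=0x1ed blk=30 s=2: VC-HIT | VC [18]
  [7] addr=0x1e9 blk=30 s=2: L1-HIT | VC [18]
  [8] addr=0x1ad blk=26 s=2: MISS | VC [18, 30]
  [9] addr=0x1da blk=29 s=1: MISS | VC [18, 30, 17]
  [10] addr=0x113 blk=17 s=1: VC-HIT | VC [18, 30, 29]
  [11] addr=0x1af blk=26 s=2: L1-HIT | VC [18, 30, 29]
  [12] addr=0x1df blk=29 s=1: VC-HIT | VC [18, 30, 17]
  [13] addr=0x1a8 blk=26 s=2: L1-HIT | VC [18, 30, 17]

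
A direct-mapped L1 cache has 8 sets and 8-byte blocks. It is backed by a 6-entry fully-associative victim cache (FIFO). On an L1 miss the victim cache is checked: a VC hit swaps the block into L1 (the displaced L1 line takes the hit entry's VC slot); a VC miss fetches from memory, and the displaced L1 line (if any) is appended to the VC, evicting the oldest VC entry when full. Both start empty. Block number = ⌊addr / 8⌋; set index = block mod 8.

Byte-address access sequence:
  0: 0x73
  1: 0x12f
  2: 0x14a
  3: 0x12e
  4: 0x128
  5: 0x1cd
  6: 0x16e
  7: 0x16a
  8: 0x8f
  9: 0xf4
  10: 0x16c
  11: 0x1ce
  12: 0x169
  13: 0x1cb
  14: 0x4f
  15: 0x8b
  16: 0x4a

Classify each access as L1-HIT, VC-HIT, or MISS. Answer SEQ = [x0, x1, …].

SEQ = [MISS, MISS, MISS, L1-HIT, L1-HIT, MISS, MISS, L1-HIT, MISS, MISS, L1-HIT, VC-HIT, L1-HIT, L1-HIT, MISS, VC-HIT, VC-HIT]

  [0] addr=0x73 blk=14 s=6: MISS | VC []
  [1] addr=0x12f blk=37 s=5: MISS | VC []
  [2] addr=0x14a blk=41 s=1: MISS | VC []
  [3] addr=0x12e blk=37 s=5: L1-HIT | VC []
  [4] addr=0x128 blk=37 s=5: L1-HIT | VC []
  [5] addr=0x1cd blk=57 s=1: MISS | VC [41]
  [6] addr=0x16e blk=45 s=5: MISS | VC [41, 37]
  [7] addr=0x16a blk=45 s=5: L1-HIT | VC [41, 37]
  [8] addr=0x8f blk=17 s=1: MISS | VC [41, 37, 57]
  [9] addr=0xf4 blk=30 s=6: MISS | VC [41, 37, 57, 14]
  [10] addr=0x16c blk=45 s=5: L1-HIT | VC [41, 37, 57, 14]
  [11] addr=0x1ce blk=57 s=1: VC-HIT | VC [41, 37, 17, 14]
  [12] addr=0x169 blk=45 s=5: L1-HIT | VC [41, 37, 17, 14]
  [13] addr=0x1cb blk=57 s=1: L1-HIT | VC [41, 37, 17, 14]
  [14] addr=0x4f blk=9 s=1: MISS | VC [41, 37, 17, 14, 57]
  [15] addr=0x8b blk=17 s=1: VC-HIT | VC [41, 37, 9, 14, 57]
  [16] addr=0x4a blk=9 s=1: VC-HIT | VC [41, 37, 17, 14, 57]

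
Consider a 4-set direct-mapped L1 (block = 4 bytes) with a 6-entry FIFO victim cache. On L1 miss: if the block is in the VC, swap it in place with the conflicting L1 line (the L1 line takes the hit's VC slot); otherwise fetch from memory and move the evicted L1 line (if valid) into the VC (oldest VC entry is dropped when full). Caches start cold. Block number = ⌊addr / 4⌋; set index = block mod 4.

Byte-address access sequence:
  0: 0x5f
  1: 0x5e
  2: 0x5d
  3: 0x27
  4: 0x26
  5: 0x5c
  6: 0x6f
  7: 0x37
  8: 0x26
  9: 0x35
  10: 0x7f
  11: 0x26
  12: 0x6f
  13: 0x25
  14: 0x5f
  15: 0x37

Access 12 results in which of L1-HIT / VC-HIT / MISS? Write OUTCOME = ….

#0 0x5f→b23/s3 MISS; vc=[]
#1 0x5e→b23/s3 L1-HIT; vc=[]
#2 0x5d→b23/s3 L1-HIT; vc=[]
#3 0x27→b9/s1 MISS; vc=[]
#4 0x26→b9/s1 L1-HIT; vc=[]
#5 0x5c→b23/s3 L1-HIT; vc=[]
#6 0x6f→b27/s3 MISS; vc=[23]
#7 0x37→b13/s1 MISS; vc=[23,9]
#8 0x26→b9/s1 VC-HIT; vc=[23,13]
#9 0x35→b13/s1 VC-HIT; vc=[23,9]
#10 0x7f→b31/s3 MISS; vc=[23,9,27]
#11 0x26→b9/s1 VC-HIT; vc=[23,13,27]
#12 0x6f→b27/s3 VC-HIT; vc=[23,13,31]
#13 0x25→b9/s1 L1-HIT; vc=[23,13,31]
#14 0x5f→b23/s3 VC-HIT; vc=[27,13,31]
#15 0x37→b13/s1 VC-HIT; vc=[27,9,31]

OUTCOME = VC-HIT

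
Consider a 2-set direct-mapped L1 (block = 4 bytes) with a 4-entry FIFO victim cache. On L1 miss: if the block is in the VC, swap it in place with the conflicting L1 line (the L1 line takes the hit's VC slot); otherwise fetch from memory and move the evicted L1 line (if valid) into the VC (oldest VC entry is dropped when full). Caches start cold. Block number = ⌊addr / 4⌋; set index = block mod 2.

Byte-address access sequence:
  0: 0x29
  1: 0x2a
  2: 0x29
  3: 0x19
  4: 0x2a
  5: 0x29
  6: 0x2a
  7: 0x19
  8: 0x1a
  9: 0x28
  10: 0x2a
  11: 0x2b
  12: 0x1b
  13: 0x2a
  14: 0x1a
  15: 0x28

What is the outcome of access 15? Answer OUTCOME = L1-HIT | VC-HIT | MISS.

  [0] addr=0x29 blk=10 s=0: MISS | VC []
  [1] addr=0x2a blk=10 s=0: L1-HIT | VC []
  [2] addr=0x29 blk=10 s=0: L1-HIT | VC []
  [3] addr=0x19 blk=6 s=0: MISS | VC [10]
  [4] addr=0x2a blk=10 s=0: VC-HIT | VC [6]
  [5] addr=0x29 blk=10 s=0: L1-HIT | VC [6]
  [6] addr=0x2a blk=10 s=0: L1-HIT | VC [6]
  [7] addr=0x19 blk=6 s=0: VC-HIT | VC [10]
  [8] addr=0x1a blk=6 s=0: L1-HIT | VC [10]
  [9] addr=0x28 blk=10 s=0: VC-HIT | VC [6]
  [10] addr=0x2a blk=10 s=0: L1-HIT | VC [6]
  [11] addr=0x2b blk=10 s=0: L1-HIT | VC [6]
  [12] addr=0x1b blk=6 s=0: VC-HIT | VC [10]
  [13] addr=0x2a blk=10 s=0: VC-HIT | VC [6]
  [14] addr=0x1a blk=6 s=0: VC-HIT | VC [10]
  [15] addr=0x28 blk=10 s=0: VC-HIT | VC [6]

OUTCOME = VC-HIT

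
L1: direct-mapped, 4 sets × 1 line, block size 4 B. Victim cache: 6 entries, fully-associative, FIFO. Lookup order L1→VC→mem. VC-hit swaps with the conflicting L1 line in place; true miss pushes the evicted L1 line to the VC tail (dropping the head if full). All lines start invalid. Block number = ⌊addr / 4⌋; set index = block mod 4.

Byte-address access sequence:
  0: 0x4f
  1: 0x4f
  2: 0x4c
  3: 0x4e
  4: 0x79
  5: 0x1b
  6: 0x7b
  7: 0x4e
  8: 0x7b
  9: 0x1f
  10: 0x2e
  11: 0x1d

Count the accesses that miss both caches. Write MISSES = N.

MISSES = 5

  [0] addr=0x4f blk=19 s=3: MISS | VC []
  [1] addr=0x4f blk=19 s=3: L1-HIT | VC []
  [2] addr=0x4c blk=19 s=3: L1-HIT | VC []
  [3] addr=0x4e blk=19 s=3: L1-HIT | VC []
  [4] addr=0x79 blk=30 s=2: MISS | VC []
  [5] addr=0x1b blk=6 s=2: MISS | VC [30]
  [6] addr=0x7b blk=30 s=2: VC-HIT | VC [6]
  [7] addr=0x4e blk=19 s=3: L1-HIT | VC [6]
  [8] addr=0x7b blk=30 s=2: L1-HIT | VC [6]
  [9] addr=0x1f blk=7 s=3: MISS | VC [6, 19]
  [10] addr=0x2e blk=11 s=3: MISS | VC [6, 19, 7]
  [11] addr=0x1d blk=7 s=3: VC-HIT | VC [6, 19, 11]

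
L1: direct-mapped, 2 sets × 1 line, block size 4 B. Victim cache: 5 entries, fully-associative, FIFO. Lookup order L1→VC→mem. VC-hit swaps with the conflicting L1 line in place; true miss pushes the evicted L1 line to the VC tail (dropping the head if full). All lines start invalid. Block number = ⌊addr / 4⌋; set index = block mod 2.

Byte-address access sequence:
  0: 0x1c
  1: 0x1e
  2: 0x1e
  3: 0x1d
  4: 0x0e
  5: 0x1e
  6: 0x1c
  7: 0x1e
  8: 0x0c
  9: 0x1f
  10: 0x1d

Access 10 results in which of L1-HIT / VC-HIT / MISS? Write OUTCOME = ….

  [0] addr=0x1c blk=7 s=1: MISS | VC []
  [1] addr=0x1e blk=7 s=1: L1-HIT | VC []
  [2] addr=0x1e blk=7 s=1: L1-HIT | VC []
  [3] addr=0x1d blk=7 s=1: L1-HIT | VC []
  [4] addr=0xe blk=3 s=1: MISS | VC [7]
  [5] addr=0x1e blk=7 s=1: VC-HIT | VC [3]
  [6] addr=0x1c blk=7 s=1: L1-HIT | VC [3]
  [7] addr=0x1e blk=7 s=1: L1-HIT | VC [3]
  [8] addr=0xc blk=3 s=1: VC-HIT | VC [7]
  [9] addr=0x1f blk=7 s=1: VC-HIT | VC [3]
  [10] addr=0x1d blk=7 s=1: L1-HIT | VC [3]

OUTCOME = L1-HIT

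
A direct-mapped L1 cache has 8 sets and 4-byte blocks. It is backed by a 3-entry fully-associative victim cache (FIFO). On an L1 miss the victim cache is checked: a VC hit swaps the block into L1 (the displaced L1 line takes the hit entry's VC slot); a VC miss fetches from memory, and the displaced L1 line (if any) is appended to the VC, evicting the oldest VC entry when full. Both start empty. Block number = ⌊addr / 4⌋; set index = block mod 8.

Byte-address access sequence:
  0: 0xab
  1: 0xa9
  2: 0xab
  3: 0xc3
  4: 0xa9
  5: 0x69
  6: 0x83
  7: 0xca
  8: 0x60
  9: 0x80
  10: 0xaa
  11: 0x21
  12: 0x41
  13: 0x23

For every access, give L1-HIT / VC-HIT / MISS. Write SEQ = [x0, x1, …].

SEQ = [MISS, L1-HIT, L1-HIT, MISS, L1-HIT, MISS, MISS, MISS, MISS, VC-HIT, MISS, MISS, MISS, VC-HIT]

0: 0xab (blk 42, set 2) → MISS  vc=[]
1: 0xa9 (blk 42, set 2) → L1-HIT  vc=[]
2: 0xab (blk 42, set 2) → L1-HIT  vc=[]
3: 0xc3 (blk 48, set 0) → MISS  vc=[]
4: 0xa9 (blk 42, set 2) → L1-HIT  vc=[]
5: 0x69 (blk 26, set 2) → MISS  vc=[42]
6: 0x83 (blk 32, set 0) → MISS  vc=[42, 48]
7: 0xca (blk 50, set 2) → MISS  vc=[42, 48, 26]
8: 0x60 (blk 24, set 0) → MISS  vc=[48, 26, 32]
9: 0x80 (blk 32, set 0) → VC-HIT  vc=[48, 26, 24]
10: 0xaa (blk 42, set 2) → MISS  vc=[26, 24, 50]
11: 0x21 (blk 8, set 0) → MISS  vc=[24, 50, 32]
12: 0x41 (blk 16, set 0) → MISS  vc=[50, 32, 8]
13: 0x23 (blk 8, set 0) → VC-HIT  vc=[50, 32, 16]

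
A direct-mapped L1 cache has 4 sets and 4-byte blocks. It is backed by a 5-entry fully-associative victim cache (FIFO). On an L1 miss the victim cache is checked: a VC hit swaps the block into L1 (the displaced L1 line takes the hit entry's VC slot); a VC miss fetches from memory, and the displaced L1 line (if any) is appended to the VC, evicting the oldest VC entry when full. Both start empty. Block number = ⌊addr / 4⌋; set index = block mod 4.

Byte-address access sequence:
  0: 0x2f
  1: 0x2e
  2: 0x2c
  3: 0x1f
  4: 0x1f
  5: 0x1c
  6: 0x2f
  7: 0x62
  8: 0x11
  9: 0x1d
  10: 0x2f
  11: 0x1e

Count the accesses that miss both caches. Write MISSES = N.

MISSES = 4

#0 0x2f→b11/s3 MISS; vc=[]
#1 0x2e→b11/s3 L1-HIT; vc=[]
#2 0x2c→b11/s3 L1-HIT; vc=[]
#3 0x1f→b7/s3 MISS; vc=[11]
#4 0x1f→b7/s3 L1-HIT; vc=[11]
#5 0x1c→b7/s3 L1-HIT; vc=[11]
#6 0x2f→b11/s3 VC-HIT; vc=[7]
#7 0x62→b24/s0 MISS; vc=[7]
#8 0x11→b4/s0 MISS; vc=[7,24]
#9 0x1d→b7/s3 VC-HIT; vc=[11,24]
#10 0x2f→b11/s3 VC-HIT; vc=[7,24]
#11 0x1e→b7/s3 VC-HIT; vc=[11,24]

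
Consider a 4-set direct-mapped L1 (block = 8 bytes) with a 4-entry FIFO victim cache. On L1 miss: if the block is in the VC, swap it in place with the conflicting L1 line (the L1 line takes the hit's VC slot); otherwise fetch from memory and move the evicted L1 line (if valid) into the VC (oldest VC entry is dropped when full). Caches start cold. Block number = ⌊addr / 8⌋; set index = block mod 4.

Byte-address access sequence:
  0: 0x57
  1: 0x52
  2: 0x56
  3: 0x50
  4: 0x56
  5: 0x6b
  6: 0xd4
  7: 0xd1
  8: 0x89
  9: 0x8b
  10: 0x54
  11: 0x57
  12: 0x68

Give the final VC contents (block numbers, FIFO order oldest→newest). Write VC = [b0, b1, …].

VC = [26, 17]

0: 0x57 (blk 10, set 2) → MISS  vc=[]
1: 0x52 (blk 10, set 2) → L1-HIT  vc=[]
2: 0x56 (blk 10, set 2) → L1-HIT  vc=[]
3: 0x50 (blk 10, set 2) → L1-HIT  vc=[]
4: 0x56 (blk 10, set 2) → L1-HIT  vc=[]
5: 0x6b (blk 13, set 1) → MISS  vc=[]
6: 0xd4 (blk 26, set 2) → MISS  vc=[10]
7: 0xd1 (blk 26, set 2) → L1-HIT  vc=[10]
8: 0x89 (blk 17, set 1) → MISS  vc=[10, 13]
9: 0x8b (blk 17, set 1) → L1-HIT  vc=[10, 13]
10: 0x54 (blk 10, set 2) → VC-HIT  vc=[26, 13]
11: 0x57 (blk 10, set 2) → L1-HIT  vc=[26, 13]
12: 0x68 (blk 13, set 1) → VC-HIT  vc=[26, 17]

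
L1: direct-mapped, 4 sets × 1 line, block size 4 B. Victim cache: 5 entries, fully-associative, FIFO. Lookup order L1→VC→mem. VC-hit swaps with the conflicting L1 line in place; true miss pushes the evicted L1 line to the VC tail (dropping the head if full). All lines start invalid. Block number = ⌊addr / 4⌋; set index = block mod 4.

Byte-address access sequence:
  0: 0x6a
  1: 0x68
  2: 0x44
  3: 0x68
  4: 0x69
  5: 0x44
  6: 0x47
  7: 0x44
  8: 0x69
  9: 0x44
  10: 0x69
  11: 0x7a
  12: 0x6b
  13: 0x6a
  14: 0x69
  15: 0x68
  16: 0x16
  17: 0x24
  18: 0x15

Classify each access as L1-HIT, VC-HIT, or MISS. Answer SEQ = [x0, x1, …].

0: 0x6a (blk 26, set 2) → MISS  vc=[]
1: 0x68 (blk 26, set 2) → L1-HIT  vc=[]
2: 0x44 (blk 17, set 1) → MISS  vc=[]
3: 0x68 (blk 26, set 2) → L1-HIT  vc=[]
4: 0x69 (blk 26, set 2) → L1-HIT  vc=[]
5: 0x44 (blk 17, set 1) → L1-HIT  vc=[]
6: 0x47 (blk 17, set 1) → L1-HIT  vc=[]
7: 0x44 (blk 17, set 1) → L1-HIT  vc=[]
8: 0x69 (blk 26, set 2) → L1-HIT  vc=[]
9: 0x44 (blk 17, set 1) → L1-HIT  vc=[]
10: 0x69 (blk 26, set 2) → L1-HIT  vc=[]
11: 0x7a (blk 30, set 2) → MISS  vc=[26]
12: 0x6b (blk 26, set 2) → VC-HIT  vc=[30]
13: 0x6a (blk 26, set 2) → L1-HIT  vc=[30]
14: 0x69 (blk 26, set 2) → L1-HIT  vc=[30]
15: 0x68 (blk 26, set 2) → L1-HIT  vc=[30]
16: 0x16 (blk 5, set 1) → MISS  vc=[30, 17]
17: 0x24 (blk 9, set 1) → MISS  vc=[30, 17, 5]
18: 0x15 (blk 5, set 1) → VC-HIT  vc=[30, 17, 9]

SEQ = [MISS, L1-HIT, MISS, L1-HIT, L1-HIT, L1-HIT, L1-HIT, L1-HIT, L1-HIT, L1-HIT, L1-HIT, MISS, VC-HIT, L1-HIT, L1-HIT, L1-HIT, MISS, MISS, VC-HIT]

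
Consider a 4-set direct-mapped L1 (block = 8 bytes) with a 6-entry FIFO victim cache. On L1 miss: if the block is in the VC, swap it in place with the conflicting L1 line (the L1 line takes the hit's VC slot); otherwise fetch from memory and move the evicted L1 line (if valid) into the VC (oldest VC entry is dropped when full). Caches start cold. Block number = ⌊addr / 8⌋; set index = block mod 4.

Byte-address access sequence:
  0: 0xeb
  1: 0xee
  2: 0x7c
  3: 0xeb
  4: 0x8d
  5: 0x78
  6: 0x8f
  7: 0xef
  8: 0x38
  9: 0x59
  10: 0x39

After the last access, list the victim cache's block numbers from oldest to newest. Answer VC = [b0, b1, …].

  [0] addr=0xeb blk=29 s=1: MISS | VC []
  [1] addr=0xee blk=29 s=1: L1-HIT | VC []
  [2] addr=0x7c blk=15 s=3: MISS | VC []
  [3] addr=0xeb blk=29 s=1: L1-HIT | VC []
  [4] addr=0x8d blk=17 s=1: MISS | VC [29]
  [5] addr=0x78 blk=15 s=3: L1-HIT | VC [29]
  [6] addr=0x8f blk=17 s=1: L1-HIT | VC [29]
  [7] addr=0xef blk=29 s=1: VC-HIT | VC [17]
  [8] addr=0x38 blk=7 s=3: MISS | VC [17, 15]
  [9] addr=0x59 blk=11 s=3: MISS | VC [17, 15, 7]
  [10] addr=0x39 blk=7 s=3: VC-HIT | VC [17, 15, 11]

VC = [17, 15, 11]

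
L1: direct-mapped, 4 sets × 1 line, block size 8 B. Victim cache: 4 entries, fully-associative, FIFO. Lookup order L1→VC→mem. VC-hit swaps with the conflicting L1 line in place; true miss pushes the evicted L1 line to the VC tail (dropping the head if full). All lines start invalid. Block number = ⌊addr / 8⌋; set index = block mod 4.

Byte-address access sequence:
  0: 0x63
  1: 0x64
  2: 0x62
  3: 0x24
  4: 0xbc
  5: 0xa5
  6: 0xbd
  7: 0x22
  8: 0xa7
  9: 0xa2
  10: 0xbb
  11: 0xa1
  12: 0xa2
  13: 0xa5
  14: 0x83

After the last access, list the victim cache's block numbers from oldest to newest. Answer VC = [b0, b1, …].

0: 0x63 (blk 12, set 0) → MISS  vc=[]
1: 0x64 (blk 12, set 0) → L1-HIT  vc=[]
2: 0x62 (blk 12, set 0) → L1-HIT  vc=[]
3: 0x24 (blk 4, set 0) → MISS  vc=[12]
4: 0xbc (blk 23, set 3) → MISS  vc=[12]
5: 0xa5 (blk 20, set 0) → MISS  vc=[12, 4]
6: 0xbd (blk 23, set 3) → L1-HIT  vc=[12, 4]
7: 0x22 (blk 4, set 0) → VC-HIT  vc=[12, 20]
8: 0xa7 (blk 20, set 0) → VC-HIT  vc=[12, 4]
9: 0xa2 (blk 20, set 0) → L1-HIT  vc=[12, 4]
10: 0xbb (blk 23, set 3) → L1-HIT  vc=[12, 4]
11: 0xa1 (blk 20, set 0) → L1-HIT  vc=[12, 4]
12: 0xa2 (blk 20, set 0) → L1-HIT  vc=[12, 4]
13: 0xa5 (blk 20, set 0) → L1-HIT  vc=[12, 4]
14: 0x83 (blk 16, set 0) → MISS  vc=[12, 4, 20]

VC = [12, 4, 20]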